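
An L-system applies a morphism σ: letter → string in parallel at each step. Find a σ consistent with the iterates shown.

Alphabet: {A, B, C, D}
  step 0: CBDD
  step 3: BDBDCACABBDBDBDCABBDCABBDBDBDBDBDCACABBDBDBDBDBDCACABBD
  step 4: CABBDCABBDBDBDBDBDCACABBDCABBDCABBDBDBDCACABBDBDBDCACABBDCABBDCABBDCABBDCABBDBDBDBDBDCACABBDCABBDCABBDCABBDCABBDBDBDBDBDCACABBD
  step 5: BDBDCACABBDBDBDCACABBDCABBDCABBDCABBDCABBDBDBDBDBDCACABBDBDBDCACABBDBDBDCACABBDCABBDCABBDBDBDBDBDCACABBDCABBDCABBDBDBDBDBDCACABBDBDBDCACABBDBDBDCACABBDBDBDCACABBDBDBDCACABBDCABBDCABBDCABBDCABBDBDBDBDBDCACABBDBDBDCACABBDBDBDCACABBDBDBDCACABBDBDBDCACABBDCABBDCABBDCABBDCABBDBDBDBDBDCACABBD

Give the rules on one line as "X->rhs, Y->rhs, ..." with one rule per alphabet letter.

A->D, B->CA, C->BDB, D->BBD

  step 4 ⇒ step 5: CABBDCABBDBDBDBDBDCACABBDCABBDCABBDBDBDCACABBDBDBDCACABBDCABBDCABBDCABBDCABBDBDBDBDBDCACABBDCABBDCABBDCABBDCABBDBDBDBDBDCACABBD ⇒ BDB·D·CA·CA·BBD·BDB·D·CA·CA·BBD·CA·BBD·CA·BBD·CA·BBD·CA·BBD·BDB·D·BDB·D·CA·CA·BBD·BDB·D·CA·CA·BBD·BDB·D·CA·CA·BBD·CA·BBD·CA·BBD·BDB·D·BDB·D·CA·CA·BBD·CA·BBD·CA·BBD·BDB·D·BDB·D·CA·CA·BBD·BDB·D·CA·CA·BBD·BDB·D·CA·CA·BBD·BDB·D·CA·CA·BBD·BDB·D·CA·CA·BBD·CA·BBD·CA·BBD·CA·BBD·CA·BBD·BDB·D·BDB·D·CA·CA·BBD·BDB·D·CA·CA·BBD·BDB·D·CA·CA·BBD·BDB·D·CA·CA·BBD·BDB·D·CA·CA·BBD·CA·BBD·CA·BBD·CA·BBD·CA·BBD·BDB·D·BDB·D·CA·CA·BBD
    A ↦ D
    B ↦ CA
    C ↦ BDB
    D ↦ BBD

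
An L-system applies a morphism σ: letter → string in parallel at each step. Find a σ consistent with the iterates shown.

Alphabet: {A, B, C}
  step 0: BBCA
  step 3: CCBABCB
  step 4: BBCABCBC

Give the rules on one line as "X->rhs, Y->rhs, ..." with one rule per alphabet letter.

A->AB, B->C, C->B

  step 3 ⇒ step 4: CCBABCB ⇒ B·B·C·AB·C·B·C
    A ↦ AB
    B ↦ C
    C ↦ B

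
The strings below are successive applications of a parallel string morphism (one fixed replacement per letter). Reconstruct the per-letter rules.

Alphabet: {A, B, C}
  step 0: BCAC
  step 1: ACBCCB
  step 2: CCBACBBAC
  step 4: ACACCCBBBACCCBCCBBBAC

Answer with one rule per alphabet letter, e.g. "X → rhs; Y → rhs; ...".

A->CC, B->AC, C->B

  step 1 ⇒ step 2: ACBCCB ⇒ CC·B·AC·B·B·AC
    A ↦ CC
    B ↦ AC
    C ↦ B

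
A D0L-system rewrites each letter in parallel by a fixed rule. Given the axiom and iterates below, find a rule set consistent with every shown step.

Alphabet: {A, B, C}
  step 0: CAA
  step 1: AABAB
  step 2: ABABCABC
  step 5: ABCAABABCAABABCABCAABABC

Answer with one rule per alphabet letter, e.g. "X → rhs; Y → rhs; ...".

A->AB, B->C, C->A

  step 1 ⇒ step 2: AABAB ⇒ AB·AB·C·AB·C
    A ↦ AB
    B ↦ C
  step 0 ⇒ step 1: CAA ⇒ A·AB·AB
    C ↦ A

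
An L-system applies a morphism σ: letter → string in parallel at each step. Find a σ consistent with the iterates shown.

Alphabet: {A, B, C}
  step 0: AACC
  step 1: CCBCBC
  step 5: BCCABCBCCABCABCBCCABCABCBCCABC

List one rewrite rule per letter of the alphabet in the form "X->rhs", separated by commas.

A->C, B->A, C->BC

  step 0 ⇒ step 1: AACC ⇒ C·C·BC·BC
    A ↦ C
    C ↦ BC
    B ↦ A  (constrained at step 1)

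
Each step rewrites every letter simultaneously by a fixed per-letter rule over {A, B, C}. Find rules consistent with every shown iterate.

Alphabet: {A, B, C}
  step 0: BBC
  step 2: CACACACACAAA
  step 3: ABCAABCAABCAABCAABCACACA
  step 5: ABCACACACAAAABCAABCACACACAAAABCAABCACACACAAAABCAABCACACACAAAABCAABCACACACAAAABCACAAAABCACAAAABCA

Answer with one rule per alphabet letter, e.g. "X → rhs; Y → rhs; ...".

  step 2 ⇒ step 3: CACACACACAAA ⇒ AB·CA·AB·CA·AB·CA·AB·CA·AB·CA·CA·CA
    A ↦ CA
    C ↦ AB
    B ↦ AA  (constrained at step 0)

A->CA, B->AA, C->AB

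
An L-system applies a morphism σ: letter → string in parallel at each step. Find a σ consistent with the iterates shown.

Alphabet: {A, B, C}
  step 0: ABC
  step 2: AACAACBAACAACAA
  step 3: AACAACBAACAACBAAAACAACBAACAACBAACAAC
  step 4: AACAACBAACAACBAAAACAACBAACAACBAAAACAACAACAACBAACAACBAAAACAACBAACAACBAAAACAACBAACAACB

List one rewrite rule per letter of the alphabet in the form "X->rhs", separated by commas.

A->AAC, B->AA, C->B

  step 3 ⇒ step 4: AACAACBAACAACBAAAACAACBAACAACBAACAAC ⇒ AAC·AAC·B·AAC·AAC·B·AA·AAC·AAC·B·AAC·AAC·B·AA·AAC·AAC·AAC·AAC·B·AAC·AAC·B·AA·AAC·AAC·B·AAC·AAC·B·AA·AAC·AAC·B·AAC·AAC·B
    A ↦ AAC
    B ↦ AA
    C ↦ B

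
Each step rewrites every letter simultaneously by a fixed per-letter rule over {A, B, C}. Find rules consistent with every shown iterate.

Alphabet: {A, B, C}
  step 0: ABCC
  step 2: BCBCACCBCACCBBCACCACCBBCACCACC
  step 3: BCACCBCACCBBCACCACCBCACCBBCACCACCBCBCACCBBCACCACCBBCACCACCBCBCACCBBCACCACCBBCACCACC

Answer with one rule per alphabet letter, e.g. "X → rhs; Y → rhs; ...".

  step 2 ⇒ step 3: BCBCACCBCACCBBCACCACCBBCACCACC ⇒ BC·ACC·BC·ACC·BBC·ACC·ACC·BC·ACC·BBC·ACC·ACC·BC·BC·ACC·BBC·ACC·ACC·BBC·ACC·ACC·BC·BC·ACC·BBC·ACC·ACC·BBC·ACC·ACC
    A ↦ BBC
    B ↦ BC
    C ↦ ACC

A->BBC, B->BC, C->ACC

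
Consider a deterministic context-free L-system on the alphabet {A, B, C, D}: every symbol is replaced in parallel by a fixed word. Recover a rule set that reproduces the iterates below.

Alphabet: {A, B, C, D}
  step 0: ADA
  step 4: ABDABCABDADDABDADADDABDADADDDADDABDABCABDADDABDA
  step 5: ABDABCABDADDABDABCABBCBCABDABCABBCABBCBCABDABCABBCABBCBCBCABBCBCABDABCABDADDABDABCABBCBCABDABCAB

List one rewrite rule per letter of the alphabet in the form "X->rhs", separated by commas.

A->AB, B->DA, C->DD, D->BC

  step 4 ⇒ step 5: ABDABCABDADDABDADADDABDADADDDADDABDABCABDADDABDA ⇒ AB·DA·BC·AB·DA·DD·AB·DA·BC·AB·BC·BC·AB·DA·BC·AB·BC·AB·BC·BC·AB·DA·BC·AB·BC·AB·BC·BC·BC·AB·BC·BC·AB·DA·BC·AB·DA·DD·AB·DA·BC·AB·BC·BC·AB·DA·BC·AB
    A ↦ AB
    B ↦ DA
    C ↦ DD
    D ↦ BC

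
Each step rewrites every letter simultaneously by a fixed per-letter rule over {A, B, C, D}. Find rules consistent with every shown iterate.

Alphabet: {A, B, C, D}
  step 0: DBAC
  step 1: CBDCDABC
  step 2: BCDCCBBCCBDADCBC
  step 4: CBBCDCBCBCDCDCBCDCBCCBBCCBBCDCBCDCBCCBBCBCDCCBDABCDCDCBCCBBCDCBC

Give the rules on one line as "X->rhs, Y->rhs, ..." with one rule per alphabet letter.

A->DA, B->DC, C->BC, D->CB

  step 1 ⇒ step 2: CBDCDABC ⇒ BC·DC·CB·BC·CB·DA·DC·BC
    A ↦ DA
    B ↦ DC
    C ↦ BC
    D ↦ CB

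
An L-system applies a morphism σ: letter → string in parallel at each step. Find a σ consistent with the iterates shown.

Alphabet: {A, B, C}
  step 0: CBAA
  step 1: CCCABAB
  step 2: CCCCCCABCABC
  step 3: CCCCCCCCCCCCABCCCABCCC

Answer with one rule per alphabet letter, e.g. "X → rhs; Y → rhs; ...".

  step 2 ⇒ step 3: CCCCCCABCABC ⇒ CC·CC·CC·CC·CC·CC·AB·C·CC·AB·C·CC
    A ↦ AB
    B ↦ C
    C ↦ CC

A->AB, B->C, C->CC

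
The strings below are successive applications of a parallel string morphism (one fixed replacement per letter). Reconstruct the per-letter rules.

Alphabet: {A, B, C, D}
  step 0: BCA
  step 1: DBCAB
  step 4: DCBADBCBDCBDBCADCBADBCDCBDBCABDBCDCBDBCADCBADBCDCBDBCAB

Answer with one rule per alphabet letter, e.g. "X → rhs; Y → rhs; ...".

  step 0 ⇒ step 1: BCA ⇒ DBC·A·B
    A ↦ B
    B ↦ DBC
    C ↦ A
    D ↦ DCB  (constrained at step 1)

A->B, B->DBC, C->A, D->DCB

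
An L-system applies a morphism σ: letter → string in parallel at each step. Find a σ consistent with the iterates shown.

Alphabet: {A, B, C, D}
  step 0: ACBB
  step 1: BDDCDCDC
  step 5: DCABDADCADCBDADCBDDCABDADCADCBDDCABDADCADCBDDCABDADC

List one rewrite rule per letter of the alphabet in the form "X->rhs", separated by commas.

  step 0 ⇒ step 1: ACBB ⇒ BD·DC·DC·DC
    A ↦ BD
    B ↦ DC
    C ↦ DC
    D ↦ A  (constrained at step 1)

A->BD, B->DC, C->DC, D->A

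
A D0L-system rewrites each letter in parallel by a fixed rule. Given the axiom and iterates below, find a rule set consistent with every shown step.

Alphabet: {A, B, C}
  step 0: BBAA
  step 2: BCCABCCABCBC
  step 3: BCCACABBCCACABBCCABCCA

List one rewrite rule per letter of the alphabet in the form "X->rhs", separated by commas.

  step 2 ⇒ step 3: BCCABCCABCBC ⇒ BC·CA·CA·B·BC·CA·CA·B·BC·CA·BC·CA
    A ↦ B
    B ↦ BC
    C ↦ CA

A->B, B->BC, C->CA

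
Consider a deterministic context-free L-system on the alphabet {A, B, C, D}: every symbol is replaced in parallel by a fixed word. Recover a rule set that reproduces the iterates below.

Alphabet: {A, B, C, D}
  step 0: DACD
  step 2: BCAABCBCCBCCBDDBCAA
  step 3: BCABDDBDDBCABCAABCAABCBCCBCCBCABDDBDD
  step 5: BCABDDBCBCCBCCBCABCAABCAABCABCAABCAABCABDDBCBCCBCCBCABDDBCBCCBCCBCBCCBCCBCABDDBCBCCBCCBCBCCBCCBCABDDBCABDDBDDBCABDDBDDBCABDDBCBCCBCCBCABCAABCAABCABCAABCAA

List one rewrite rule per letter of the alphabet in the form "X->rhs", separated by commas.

A->BDD, B->BC, C->A, D->BCC

  step 2 ⇒ step 3: BCAABCBCCBCCBDDBCAA ⇒ BC·A·BDD·BDD·BC·A·BC·A·A·BC·A·A·BC·BCC·BCC·BC·A·BDD·BDD
    A ↦ BDD
    B ↦ BC
    C ↦ A
    D ↦ BCC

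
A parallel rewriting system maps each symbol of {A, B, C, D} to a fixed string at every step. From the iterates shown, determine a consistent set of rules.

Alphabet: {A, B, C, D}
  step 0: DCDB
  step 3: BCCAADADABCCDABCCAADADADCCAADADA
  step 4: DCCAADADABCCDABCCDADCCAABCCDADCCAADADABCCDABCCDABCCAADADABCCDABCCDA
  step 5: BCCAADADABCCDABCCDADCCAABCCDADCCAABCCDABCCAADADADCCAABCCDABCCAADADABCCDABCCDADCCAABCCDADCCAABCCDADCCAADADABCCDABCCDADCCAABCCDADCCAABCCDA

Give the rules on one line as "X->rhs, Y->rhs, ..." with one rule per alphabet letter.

  step 4 ⇒ step 5: DCCAADADABCCDABCCDADCCAABCCDADCCAADADABCCDABCCDABCCAADADABCCDABCCDA ⇒ BCC·A·A·DA·DA·BCC·DA·BCC·DA·DCC·A·A·BCC·DA·DCC·A·A·BCC·DA·BCC·A·A·DA·DA·DCC·A·A·BCC·DA·BCC·A·A·DA·DA·BCC·DA·BCC·DA·DCC·A·A·BCC·DA·DCC·A·A·BCC·DA·DCC·A·A·DA·DA·BCC·DA·BCC·DA·DCC·A·A·BCC·DA·DCC·A·A·BCC·DA
    A ↦ DA
    B ↦ DCC
    C ↦ A
    D ↦ BCC

A->DA, B->DCC, C->A, D->BCC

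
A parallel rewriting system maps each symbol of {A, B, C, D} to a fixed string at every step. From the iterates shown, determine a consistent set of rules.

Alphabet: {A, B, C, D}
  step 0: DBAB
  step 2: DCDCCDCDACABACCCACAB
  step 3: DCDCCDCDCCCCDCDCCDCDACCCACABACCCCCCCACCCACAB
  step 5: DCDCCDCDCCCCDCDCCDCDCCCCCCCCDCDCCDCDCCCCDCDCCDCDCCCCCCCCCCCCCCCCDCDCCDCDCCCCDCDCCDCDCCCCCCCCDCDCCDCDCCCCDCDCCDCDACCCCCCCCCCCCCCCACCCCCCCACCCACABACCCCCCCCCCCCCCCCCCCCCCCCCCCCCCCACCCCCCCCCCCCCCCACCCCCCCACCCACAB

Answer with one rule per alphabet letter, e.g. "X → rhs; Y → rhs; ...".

A->AC, B->AB, C->CC, D->DCD

  step 2 ⇒ step 3: DCDCCDCDACABACCCACAB ⇒ DCD·CC·DCD·CC·CC·DCD·CC·DCD·AC·CC·AC·AB·AC·CC·CC·CC·AC·CC·AC·AB
    A ↦ AC
    B ↦ AB
    C ↦ CC
    D ↦ DCD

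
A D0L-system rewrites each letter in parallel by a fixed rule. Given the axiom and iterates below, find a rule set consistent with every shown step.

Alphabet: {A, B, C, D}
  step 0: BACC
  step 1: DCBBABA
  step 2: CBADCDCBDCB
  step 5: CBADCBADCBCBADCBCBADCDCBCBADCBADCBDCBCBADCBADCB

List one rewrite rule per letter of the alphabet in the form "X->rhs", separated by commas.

A->B, B->DC, C->BA, D->C

  step 1 ⇒ step 2: DCBBABA ⇒ C·BA·DC·DC·B·DC·B
    A ↦ B
    B ↦ DC
    C ↦ BA
    D ↦ C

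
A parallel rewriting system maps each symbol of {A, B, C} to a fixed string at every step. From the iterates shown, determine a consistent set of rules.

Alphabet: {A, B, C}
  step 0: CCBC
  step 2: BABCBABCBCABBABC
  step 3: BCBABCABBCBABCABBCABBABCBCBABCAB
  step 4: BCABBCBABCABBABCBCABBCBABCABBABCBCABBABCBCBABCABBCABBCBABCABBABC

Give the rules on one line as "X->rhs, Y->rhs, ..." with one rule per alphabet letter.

  step 3 ⇒ step 4: BCBABCABBCBABCABBCABBABCBCBABCAB ⇒ BC·AB·BC·BA·BC·AB·BA·BC·BC·AB·BC·BA·BC·AB·BA·BC·BC·AB·BA·BC·BC·BA·BC·AB·BC·AB·BC·BA·BC·AB·BA·BC
    A ↦ BA
    B ↦ BC
    C ↦ AB

A->BA, B->BC, C->AB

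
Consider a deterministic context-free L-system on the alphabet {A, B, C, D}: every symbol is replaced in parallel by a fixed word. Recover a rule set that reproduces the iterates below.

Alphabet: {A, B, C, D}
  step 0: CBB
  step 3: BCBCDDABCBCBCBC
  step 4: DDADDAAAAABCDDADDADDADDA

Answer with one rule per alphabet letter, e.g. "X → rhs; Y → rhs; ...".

A->BC, B->D, C->DA, D->AA

  step 3 ⇒ step 4: BCBCDDABCBCBCBC ⇒ D·DA·D·DA·AA·AA·BC·D·DA·D·DA·D·DA·D·DA
    A ↦ BC
    B ↦ D
    C ↦ DA
    D ↦ AA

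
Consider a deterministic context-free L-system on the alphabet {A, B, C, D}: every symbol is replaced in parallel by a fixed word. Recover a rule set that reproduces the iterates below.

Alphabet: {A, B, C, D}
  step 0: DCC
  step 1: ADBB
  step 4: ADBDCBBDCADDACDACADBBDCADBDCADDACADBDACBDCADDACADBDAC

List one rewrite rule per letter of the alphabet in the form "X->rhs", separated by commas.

  step 0 ⇒ step 1: DCC ⇒ AD·B·B
    C ↦ B
    D ↦ AD
    A ↦ BDC  (constrained at step 1)
    B ↦ DAC  (constrained at step 1)

A->BDC, B->DAC, C->B, D->AD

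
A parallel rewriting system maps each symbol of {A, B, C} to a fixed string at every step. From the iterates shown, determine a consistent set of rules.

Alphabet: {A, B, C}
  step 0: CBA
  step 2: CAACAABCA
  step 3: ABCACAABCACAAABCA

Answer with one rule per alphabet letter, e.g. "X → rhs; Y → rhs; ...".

A->CA, B->A, C->AB

  step 2 ⇒ step 3: CAACAABCA ⇒ AB·CA·CA·AB·CA·CA·A·AB·CA
    A ↦ CA
    B ↦ A
    C ↦ AB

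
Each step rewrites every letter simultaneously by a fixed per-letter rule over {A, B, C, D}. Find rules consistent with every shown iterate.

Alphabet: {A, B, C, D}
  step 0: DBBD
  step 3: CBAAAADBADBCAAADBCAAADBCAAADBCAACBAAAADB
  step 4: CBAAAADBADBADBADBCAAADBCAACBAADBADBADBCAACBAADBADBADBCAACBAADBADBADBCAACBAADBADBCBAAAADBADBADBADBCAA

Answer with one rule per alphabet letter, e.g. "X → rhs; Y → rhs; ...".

A->ADB, B->AA, C->CBA, D->C

  step 3 ⇒ step 4: CBAAAADBADBCAAADBCAAADBCAAADBCAACBAAAADB ⇒ CBA·AA·ADB·ADB·ADB·ADB·C·AA·ADB·C·AA·CBA·ADB·ADB·ADB·C·AA·CBA·ADB·ADB·ADB·C·AA·CBA·ADB·ADB·ADB·C·AA·CBA·ADB·ADB·CBA·AA·ADB·ADB·ADB·ADB·C·AA
    A ↦ ADB
    B ↦ AA
    C ↦ CBA
    D ↦ C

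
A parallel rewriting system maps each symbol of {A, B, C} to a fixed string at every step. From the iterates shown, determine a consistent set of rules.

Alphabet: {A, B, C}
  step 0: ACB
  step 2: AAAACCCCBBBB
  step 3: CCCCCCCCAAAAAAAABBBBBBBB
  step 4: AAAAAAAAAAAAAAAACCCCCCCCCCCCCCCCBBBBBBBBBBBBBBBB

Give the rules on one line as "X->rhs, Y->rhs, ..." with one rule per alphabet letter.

A->CC, B->BB, C->AA

  step 3 ⇒ step 4: CCCCCCCCAAAAAAAABBBBBBBB ⇒ AA·AA·AA·AA·AA·AA·AA·AA·CC·CC·CC·CC·CC·CC·CC·CC·BB·BB·BB·BB·BB·BB·BB·BB
    A ↦ CC
    B ↦ BB
    C ↦ AA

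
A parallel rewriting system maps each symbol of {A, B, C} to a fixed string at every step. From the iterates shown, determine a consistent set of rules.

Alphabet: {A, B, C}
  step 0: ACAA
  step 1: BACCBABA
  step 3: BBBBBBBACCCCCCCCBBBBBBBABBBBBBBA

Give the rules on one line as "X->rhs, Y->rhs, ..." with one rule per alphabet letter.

  step 0 ⇒ step 1: ACAA ⇒ BA·CC·BA·BA
    A ↦ BA
    C ↦ CC
    B ↦ BB  (constrained at step 1)

A->BA, B->BB, C->CC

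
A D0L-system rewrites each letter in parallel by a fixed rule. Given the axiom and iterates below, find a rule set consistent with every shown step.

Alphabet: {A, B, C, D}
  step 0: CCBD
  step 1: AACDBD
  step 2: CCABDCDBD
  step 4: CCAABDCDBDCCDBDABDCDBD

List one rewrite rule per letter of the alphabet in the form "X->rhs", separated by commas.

A->C, B->CD, C->A, D->BD

  step 1 ⇒ step 2: AACDBD ⇒ C·C·A·BD·CD·BD
    A ↦ C
    B ↦ CD
    C ↦ A
    D ↦ BD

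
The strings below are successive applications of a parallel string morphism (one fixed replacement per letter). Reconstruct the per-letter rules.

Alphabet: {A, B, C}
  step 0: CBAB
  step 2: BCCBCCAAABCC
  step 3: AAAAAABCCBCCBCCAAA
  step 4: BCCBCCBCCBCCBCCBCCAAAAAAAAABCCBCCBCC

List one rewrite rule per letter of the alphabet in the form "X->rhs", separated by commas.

  step 3 ⇒ step 4: AAAAAABCCBCCBCCAAA ⇒ BCC·BCC·BCC·BCC·BCC·BCC·A·A·A·A·A·A·A·A·A·BCC·BCC·BCC
    A ↦ BCC
    B ↦ A
    C ↦ A

A->BCC, B->A, C->A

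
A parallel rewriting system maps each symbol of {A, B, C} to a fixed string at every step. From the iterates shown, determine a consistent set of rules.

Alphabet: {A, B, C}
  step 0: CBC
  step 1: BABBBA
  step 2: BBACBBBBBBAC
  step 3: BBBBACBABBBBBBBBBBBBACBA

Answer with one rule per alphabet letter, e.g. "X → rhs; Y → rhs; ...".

  step 2 ⇒ step 3: BBACBBBBBBAC ⇒ BB·BB·AC·BA·BB·BB·BB·BB·BB·BB·AC·BA
    A ↦ AC
    B ↦ BB
    C ↦ BA

A->AC, B->BB, C->BA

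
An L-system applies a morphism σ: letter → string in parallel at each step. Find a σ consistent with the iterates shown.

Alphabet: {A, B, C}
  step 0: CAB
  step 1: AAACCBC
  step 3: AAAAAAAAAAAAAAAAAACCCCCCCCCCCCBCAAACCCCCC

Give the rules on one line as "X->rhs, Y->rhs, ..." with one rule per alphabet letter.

  step 0 ⇒ step 1: CAB ⇒ AAA·CC·BC
    A ↦ CC
    B ↦ BC
    C ↦ AAA

A->CC, B->BC, C->AAA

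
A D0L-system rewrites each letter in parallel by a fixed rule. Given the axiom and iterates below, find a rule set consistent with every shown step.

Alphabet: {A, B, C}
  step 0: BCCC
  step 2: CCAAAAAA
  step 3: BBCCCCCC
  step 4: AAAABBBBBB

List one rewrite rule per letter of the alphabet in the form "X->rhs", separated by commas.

  step 3 ⇒ step 4: BBCCCCCC ⇒ AA·AA·B·B·B·B·B·B
    B ↦ AA
    C ↦ B
  step 2 ⇒ step 3: CCAAAAAA ⇒ B·B·C·C·C·C·C·C
    A ↦ C

A->C, B->AA, C->B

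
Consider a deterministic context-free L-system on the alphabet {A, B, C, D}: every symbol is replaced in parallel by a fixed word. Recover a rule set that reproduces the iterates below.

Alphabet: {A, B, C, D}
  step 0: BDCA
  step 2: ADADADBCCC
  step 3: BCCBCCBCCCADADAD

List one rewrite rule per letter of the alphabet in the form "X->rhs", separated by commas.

  step 2 ⇒ step 3: ADADADBCCC ⇒ B·CC·B·CC·B·CC·C·AD·AD·AD
    A ↦ B
    B ↦ C
    C ↦ AD
    D ↦ CC

A->B, B->C, C->AD, D->CC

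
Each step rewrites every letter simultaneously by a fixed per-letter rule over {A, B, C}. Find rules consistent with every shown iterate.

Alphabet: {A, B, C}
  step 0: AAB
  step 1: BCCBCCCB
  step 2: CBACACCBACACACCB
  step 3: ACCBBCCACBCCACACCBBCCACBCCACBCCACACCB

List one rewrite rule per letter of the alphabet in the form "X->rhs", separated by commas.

A->BCC, B->CB, C->AC

  step 2 ⇒ step 3: CBACACCBACACACCB ⇒ AC·CB·BCC·AC·BCC·AC·AC·CB·BCC·AC·BCC·AC·BCC·AC·AC·CB
    A ↦ BCC
    B ↦ CB
    C ↦ AC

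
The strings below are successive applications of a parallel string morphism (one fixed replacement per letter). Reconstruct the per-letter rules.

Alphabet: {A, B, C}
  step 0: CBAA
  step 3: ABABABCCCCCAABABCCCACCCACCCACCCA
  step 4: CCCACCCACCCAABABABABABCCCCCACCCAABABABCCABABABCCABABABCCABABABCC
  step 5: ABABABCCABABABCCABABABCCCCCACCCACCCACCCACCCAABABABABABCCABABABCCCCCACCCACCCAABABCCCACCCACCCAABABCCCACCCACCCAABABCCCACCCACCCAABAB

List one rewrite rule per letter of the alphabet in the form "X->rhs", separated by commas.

  step 4 ⇒ step 5: CCCACCCACCCAABABABABABCCCCCACCCAABABABCCABABABCCABABABCCABABABCC ⇒ AB·AB·AB·CC·AB·AB·AB·CC·AB·AB·AB·CC·CC·CA·CC·CA·CC·CA·CC·CA·CC·CA·AB·AB·AB·AB·AB·CC·AB·AB·AB·CC·CC·CA·CC·CA·CC·CA·AB·AB·CC·CA·CC·CA·CC·CA·AB·AB·CC·CA·CC·CA·CC·CA·AB·AB·CC·CA·CC·CA·CC·CA·AB·AB
    A ↦ CC
    B ↦ CA
    C ↦ AB

A->CC, B->CA, C->AB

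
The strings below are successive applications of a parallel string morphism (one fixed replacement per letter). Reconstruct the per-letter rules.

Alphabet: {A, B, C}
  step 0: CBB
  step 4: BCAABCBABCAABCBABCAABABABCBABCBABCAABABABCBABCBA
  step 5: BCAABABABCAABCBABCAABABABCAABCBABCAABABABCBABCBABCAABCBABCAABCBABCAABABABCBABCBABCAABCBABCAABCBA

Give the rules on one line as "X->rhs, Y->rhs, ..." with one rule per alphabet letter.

  step 4 ⇒ step 5: BCAABCBABCAABCBABCAABABABCBABCBABCAABABABCBABCBA ⇒ BC·AA·BA·BA·BC·AA·BC·BA·BC·AA·BA·BA·BC·AA·BC·BA·BC·AA·BA·BA·BC·BA·BC·BA·BC·AA·BC·BA·BC·AA·BC·BA·BC·AA·BA·BA·BC·BA·BC·BA·BC·AA·BC·BA·BC·AA·BC·BA
    A ↦ BA
    B ↦ BC
    C ↦ AA

A->BA, B->BC, C->AA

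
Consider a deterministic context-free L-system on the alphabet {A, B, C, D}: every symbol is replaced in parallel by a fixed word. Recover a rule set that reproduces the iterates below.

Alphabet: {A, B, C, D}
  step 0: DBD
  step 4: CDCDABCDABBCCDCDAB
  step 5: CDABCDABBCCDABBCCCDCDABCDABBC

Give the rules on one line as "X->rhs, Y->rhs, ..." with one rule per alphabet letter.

A->B, B->C, C->CD, D->AB

  step 4 ⇒ step 5: CDCDABCDABBCCDCDAB ⇒ CD·AB·CD·AB·B·C·CD·AB·B·C·C·CD·CD·AB·CD·AB·B·C
    A ↦ B
    B ↦ C
    C ↦ CD
    D ↦ AB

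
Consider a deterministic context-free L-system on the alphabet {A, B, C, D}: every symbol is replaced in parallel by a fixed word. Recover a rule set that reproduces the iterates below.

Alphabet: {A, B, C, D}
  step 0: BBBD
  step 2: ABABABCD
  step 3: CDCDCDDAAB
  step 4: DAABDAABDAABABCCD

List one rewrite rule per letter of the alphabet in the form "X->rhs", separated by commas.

  step 3 ⇒ step 4: CDCDCDDAAB ⇒ DA·AB·DA·AB·DA·AB·AB·C·C·D
    A ↦ C
    B ↦ D
    C ↦ DA
    D ↦ AB

A->C, B->D, C->DA, D->AB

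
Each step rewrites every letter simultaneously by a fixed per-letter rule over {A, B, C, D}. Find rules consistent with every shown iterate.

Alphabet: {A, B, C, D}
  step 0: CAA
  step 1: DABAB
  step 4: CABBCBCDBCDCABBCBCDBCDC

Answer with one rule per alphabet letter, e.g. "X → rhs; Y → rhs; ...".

A->AB, B->BC, C->D, D->C

  step 0 ⇒ step 1: CAA ⇒ D·AB·AB
    A ↦ AB
    C ↦ D
    B ↦ BC  (constrained at step 1)
    D ↦ C  (constrained at step 1)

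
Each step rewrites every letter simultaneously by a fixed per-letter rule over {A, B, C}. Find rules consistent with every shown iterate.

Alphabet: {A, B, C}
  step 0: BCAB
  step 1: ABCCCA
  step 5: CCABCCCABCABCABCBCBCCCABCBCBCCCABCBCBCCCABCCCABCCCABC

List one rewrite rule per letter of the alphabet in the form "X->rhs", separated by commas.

A->CC, B->A, C->BC

  step 0 ⇒ step 1: BCAB ⇒ A·BC·CC·A
    A ↦ CC
    B ↦ A
    C ↦ BC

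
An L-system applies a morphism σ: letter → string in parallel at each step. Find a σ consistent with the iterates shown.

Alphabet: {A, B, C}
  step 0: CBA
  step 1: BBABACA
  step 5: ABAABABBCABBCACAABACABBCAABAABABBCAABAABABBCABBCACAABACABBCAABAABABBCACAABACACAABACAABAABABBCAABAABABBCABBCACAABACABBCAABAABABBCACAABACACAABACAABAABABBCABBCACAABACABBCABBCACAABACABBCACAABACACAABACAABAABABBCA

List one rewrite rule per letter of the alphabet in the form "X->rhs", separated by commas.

A->CA, B->ABA, C->BB

  step 0 ⇒ step 1: CBA ⇒ BB·ABA·CA
    A ↦ CA
    B ↦ ABA
    C ↦ BB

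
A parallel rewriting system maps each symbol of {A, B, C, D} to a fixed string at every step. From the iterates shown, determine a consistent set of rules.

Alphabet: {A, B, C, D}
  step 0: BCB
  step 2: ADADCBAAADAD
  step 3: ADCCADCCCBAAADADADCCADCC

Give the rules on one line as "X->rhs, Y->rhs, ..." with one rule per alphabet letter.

  step 2 ⇒ step 3: ADADCBAAADAD ⇒ AD·CC·AD·CC·CB·AA·AD·AD·AD·CC·AD·CC
    A ↦ AD
    B ↦ AA
    C ↦ CB
    D ↦ CC

A->AD, B->AA, C->CB, D->CC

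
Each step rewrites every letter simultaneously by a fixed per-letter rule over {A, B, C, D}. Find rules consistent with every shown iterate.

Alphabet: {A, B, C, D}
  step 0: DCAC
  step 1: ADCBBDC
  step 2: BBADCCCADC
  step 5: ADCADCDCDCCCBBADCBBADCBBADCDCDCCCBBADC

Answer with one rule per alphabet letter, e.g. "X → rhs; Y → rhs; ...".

A->BB, B->C, C->DC, D->A

  step 1 ⇒ step 2: ADCBBDC ⇒ BB·A·DC·C·C·A·DC
    A ↦ BB
    B ↦ C
    C ↦ DC
    D ↦ A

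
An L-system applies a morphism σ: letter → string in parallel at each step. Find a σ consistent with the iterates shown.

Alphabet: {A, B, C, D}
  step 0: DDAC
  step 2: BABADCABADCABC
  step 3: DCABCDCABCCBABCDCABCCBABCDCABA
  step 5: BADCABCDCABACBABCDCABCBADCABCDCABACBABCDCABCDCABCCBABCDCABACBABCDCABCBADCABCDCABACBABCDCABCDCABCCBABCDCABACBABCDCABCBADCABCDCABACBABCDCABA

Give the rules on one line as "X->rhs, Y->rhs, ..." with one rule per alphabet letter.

A->BC, B->DCA, C->BA, D->C

  step 2 ⇒ step 3: BABADCABADCABC ⇒ DCA·BC·DCA·BC·C·BA·BC·DCA·BC·C·BA·BC·DCA·BA
    A ↦ BC
    B ↦ DCA
    C ↦ BA
    D ↦ C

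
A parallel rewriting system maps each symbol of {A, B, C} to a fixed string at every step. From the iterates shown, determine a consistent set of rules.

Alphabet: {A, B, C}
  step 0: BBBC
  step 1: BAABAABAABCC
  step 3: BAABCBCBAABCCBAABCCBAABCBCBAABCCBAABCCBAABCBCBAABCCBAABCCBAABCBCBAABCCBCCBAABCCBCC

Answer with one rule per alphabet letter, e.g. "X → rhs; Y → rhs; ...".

A->BC, B->BAA, C->BCC

  step 0 ⇒ step 1: BBBC ⇒ BAA·BAA·BAA·BCC
    B ↦ BAA
    C ↦ BCC
    A ↦ BC  (constrained at step 1)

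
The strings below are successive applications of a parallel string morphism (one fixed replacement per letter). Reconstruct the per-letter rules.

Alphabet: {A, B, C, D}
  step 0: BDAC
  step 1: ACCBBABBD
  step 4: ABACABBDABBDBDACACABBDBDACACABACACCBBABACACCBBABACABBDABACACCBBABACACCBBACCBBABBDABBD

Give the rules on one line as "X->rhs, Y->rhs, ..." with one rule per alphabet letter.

A->AB, B->AC, C->BD, D->CBB

  step 0 ⇒ step 1: BDAC ⇒ AC·CBB·AB·BD
    A ↦ AB
    B ↦ AC
    C ↦ BD
    D ↦ CBB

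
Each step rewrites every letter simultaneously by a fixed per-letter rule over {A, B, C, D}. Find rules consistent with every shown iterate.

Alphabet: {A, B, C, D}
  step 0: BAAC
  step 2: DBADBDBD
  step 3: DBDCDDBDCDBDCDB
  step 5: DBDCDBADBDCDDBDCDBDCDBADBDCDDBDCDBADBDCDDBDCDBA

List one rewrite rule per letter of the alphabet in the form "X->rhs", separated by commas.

  step 2 ⇒ step 3: DBADBDBD ⇒ DB·DC·D·DB·DC·DB·DC·DB
    A ↦ D
    B ↦ DC
    D ↦ DB
    C ↦ A  (constrained at step 0)

A->D, B->DC, C->A, D->DB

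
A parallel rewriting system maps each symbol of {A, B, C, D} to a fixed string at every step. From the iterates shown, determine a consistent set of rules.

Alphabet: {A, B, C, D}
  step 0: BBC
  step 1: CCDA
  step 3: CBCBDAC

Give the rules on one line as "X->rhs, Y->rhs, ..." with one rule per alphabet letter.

  step 0 ⇒ step 1: BBC ⇒ C·C·DA
    B ↦ C
    C ↦ DA
    A ↦ B  (constrained at step 1)
    D ↦ C  (constrained at step 1)

A->B, B->C, C->DA, D->C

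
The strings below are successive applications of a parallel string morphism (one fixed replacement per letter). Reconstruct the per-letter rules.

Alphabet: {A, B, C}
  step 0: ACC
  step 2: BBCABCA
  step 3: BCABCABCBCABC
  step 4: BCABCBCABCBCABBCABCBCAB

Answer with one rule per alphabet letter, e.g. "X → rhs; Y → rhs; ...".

A->C, B->BCA, C->B

  step 3 ⇒ step 4: BCABCABCBCABC ⇒ BCA·B·C·BCA·B·C·BCA·B·BCA·B·C·BCA·B
    A ↦ C
    B ↦ BCA
    C ↦ B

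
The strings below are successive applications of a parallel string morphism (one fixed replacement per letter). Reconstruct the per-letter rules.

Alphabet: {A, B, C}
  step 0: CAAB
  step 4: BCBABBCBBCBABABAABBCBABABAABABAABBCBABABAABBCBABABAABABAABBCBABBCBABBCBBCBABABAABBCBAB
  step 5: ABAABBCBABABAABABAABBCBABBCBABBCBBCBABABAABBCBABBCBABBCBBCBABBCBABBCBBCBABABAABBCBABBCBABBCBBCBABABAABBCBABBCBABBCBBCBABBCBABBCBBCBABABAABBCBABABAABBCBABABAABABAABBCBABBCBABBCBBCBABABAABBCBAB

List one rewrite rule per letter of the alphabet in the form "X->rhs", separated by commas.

A->BCB, B->AB, C->A

  step 4 ⇒ step 5: BCBABBCBBCBABABAABBCBABABAABABAABBCBABABAABBCBABABAABABAABBCBABBCBABBCBBCBABABAABBCBAB ⇒ AB·A·AB·BCB·AB·AB·A·AB·AB·A·AB·BCB·AB·BCB·AB·BCB·BCB·AB·AB·A·AB·BCB·AB·BCB·AB·BCB·BCB·AB·BCB·AB·BCB·BCB·AB·AB·A·AB·BCB·AB·BCB·AB·BCB·BCB·AB·AB·A·AB·BCB·AB·BCB·AB·BCB·BCB·AB·BCB·AB·BCB·BCB·AB·AB·A·AB·BCB·AB·AB·A·AB·BCB·AB·AB·A·AB·AB·A·AB·BCB·AB·BCB·AB·BCB·BCB·AB·AB·A·AB·BCB·AB
    A ↦ BCB
    B ↦ AB
    C ↦ A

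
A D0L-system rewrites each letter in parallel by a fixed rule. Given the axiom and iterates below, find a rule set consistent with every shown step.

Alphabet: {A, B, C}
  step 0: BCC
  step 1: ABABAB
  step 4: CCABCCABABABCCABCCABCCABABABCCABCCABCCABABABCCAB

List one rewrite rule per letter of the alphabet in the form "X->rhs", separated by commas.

A->CC, B->AB, C->AB

  step 0 ⇒ step 1: BCC ⇒ AB·AB·AB
    B ↦ AB
    C ↦ AB
    A ↦ CC  (constrained at step 1)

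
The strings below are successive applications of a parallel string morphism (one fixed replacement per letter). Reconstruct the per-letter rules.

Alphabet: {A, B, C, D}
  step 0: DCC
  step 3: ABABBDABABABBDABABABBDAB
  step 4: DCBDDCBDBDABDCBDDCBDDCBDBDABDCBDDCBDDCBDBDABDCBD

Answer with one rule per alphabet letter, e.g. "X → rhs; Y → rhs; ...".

A->DC, B->BD, C->AB, D->AB

  step 3 ⇒ step 4: ABABBDABABABBDABABABBDAB ⇒ DC·BD·DC·BD·BD·AB·DC·BD·DC·BD·DC·BD·BD·AB·DC·BD·DC·BD·DC·BD·BD·AB·DC·BD
    A ↦ DC
    B ↦ BD
    D ↦ AB
    C ↦ AB  (constrained at step 0)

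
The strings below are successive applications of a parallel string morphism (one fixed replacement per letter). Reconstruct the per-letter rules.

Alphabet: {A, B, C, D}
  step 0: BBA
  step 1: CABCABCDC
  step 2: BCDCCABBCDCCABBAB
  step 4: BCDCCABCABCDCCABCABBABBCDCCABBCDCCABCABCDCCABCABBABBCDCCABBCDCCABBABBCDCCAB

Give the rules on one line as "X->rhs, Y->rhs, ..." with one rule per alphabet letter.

A->CDC, B->CAB, C->B, D->A

  step 1 ⇒ step 2: CABCABCDC ⇒ B·CDC·CAB·B·CDC·CAB·B·A·B
    A ↦ CDC
    B ↦ CAB
    C ↦ B
    D ↦ A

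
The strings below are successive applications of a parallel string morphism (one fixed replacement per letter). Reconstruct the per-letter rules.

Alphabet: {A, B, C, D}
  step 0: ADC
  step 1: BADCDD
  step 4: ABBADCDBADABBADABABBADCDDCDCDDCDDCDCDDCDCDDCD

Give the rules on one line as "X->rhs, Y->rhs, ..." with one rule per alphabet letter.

A->BAD, B->AB, C->D, D->CD

  step 0 ⇒ step 1: ADC ⇒ BAD·CD·D
    A ↦ BAD
    C ↦ D
    D ↦ CD
    B ↦ AB  (constrained at step 1)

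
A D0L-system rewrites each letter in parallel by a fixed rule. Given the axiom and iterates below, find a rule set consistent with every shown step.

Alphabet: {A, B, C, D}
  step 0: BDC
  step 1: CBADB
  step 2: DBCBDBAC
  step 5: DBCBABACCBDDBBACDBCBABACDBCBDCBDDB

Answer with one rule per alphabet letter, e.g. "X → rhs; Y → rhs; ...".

  step 1 ⇒ step 2: CBADB ⇒ DB·C·BD·BA·C
    A ↦ BD
    B ↦ C
    C ↦ DB
    D ↦ BA

A->BD, B->C, C->DB, D->BA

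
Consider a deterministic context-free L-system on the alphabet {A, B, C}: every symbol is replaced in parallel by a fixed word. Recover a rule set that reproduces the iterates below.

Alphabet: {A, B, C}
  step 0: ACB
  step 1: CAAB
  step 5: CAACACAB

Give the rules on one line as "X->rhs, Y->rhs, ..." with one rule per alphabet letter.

A->C, B->AB, C->A

  step 0 ⇒ step 1: ACB ⇒ C·A·AB
    A ↦ C
    B ↦ AB
    C ↦ A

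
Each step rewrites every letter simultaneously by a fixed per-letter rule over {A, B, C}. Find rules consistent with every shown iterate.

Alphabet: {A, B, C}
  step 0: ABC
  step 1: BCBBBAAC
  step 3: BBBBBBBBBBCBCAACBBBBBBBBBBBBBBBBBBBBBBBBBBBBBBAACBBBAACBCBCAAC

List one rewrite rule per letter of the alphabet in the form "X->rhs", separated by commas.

A->BC, B->BBB, C->AAC

  step 0 ⇒ step 1: ABC ⇒ BC·BBB·AAC
    A ↦ BC
    B ↦ BBB
    C ↦ AAC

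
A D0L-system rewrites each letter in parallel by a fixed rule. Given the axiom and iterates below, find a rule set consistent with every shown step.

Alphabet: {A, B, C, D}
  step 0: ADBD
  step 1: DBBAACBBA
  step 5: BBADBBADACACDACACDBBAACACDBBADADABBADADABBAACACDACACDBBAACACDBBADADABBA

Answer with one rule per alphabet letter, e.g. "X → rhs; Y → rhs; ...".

  step 0 ⇒ step 1: ADBD ⇒ D·BBA·AC·BBA
    A ↦ D
    B ↦ AC
    D ↦ BBA
    C ↦ A  (constrained at step 1)

A->D, B->AC, C->A, D->BBA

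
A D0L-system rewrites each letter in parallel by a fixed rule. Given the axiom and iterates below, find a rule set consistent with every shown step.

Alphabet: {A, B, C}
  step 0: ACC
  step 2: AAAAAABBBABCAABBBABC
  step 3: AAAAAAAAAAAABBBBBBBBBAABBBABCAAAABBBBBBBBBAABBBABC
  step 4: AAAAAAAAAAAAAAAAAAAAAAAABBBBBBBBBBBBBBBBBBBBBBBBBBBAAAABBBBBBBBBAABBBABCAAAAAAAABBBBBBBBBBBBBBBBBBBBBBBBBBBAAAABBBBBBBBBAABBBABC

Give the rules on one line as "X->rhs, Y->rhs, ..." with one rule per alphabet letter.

A->AA, B->BBB, C->ABC

  step 3 ⇒ step 4: AAAAAAAAAAAABBBBBBBBBAABBBABCAAAABBBBBBBBBAABBBABC ⇒ AA·AA·AA·AA·AA·AA·AA·AA·AA·AA·AA·AA·BBB·BBB·BBB·BBB·BBB·BBB·BBB·BBB·BBB·AA·AA·BBB·BBB·BBB·AA·BBB·ABC·AA·AA·AA·AA·BBB·BBB·BBB·BBB·BBB·BBB·BBB·BBB·BBB·AA·AA·BBB·BBB·BBB·AA·BBB·ABC
    A ↦ AA
    B ↦ BBB
    C ↦ ABC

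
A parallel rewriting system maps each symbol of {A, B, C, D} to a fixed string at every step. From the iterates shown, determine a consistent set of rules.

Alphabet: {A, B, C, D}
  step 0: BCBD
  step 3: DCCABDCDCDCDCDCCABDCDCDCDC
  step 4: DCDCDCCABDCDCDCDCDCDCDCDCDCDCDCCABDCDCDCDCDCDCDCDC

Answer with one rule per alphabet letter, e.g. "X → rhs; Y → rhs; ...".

  step 3 ⇒ step 4: DCCABDCDCDCDCDCCABDCDCDCDC ⇒ DC·DC·DC·C·AB·DC·DC·DC·DC·DC·DC·DC·DC·DC·DC·DC·C·AB·DC·DC·DC·DC·DC·DC·DC·DC
    A ↦ C
    B ↦ AB
    C ↦ DC
    D ↦ DC

A->C, B->AB, C->DC, D->DC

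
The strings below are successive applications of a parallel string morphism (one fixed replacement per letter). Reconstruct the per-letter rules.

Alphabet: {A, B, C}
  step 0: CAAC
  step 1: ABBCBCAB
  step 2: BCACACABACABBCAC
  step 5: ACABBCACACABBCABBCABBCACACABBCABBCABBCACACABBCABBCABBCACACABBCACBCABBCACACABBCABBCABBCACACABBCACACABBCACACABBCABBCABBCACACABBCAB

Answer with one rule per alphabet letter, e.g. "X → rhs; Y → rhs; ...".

  step 1 ⇒ step 2: ABBCBCAB ⇒ BC·AC·AC·AB·AC·AB·BC·AC
    A ↦ BC
    B ↦ AC
    C ↦ AB

A->BC, B->AC, C->AB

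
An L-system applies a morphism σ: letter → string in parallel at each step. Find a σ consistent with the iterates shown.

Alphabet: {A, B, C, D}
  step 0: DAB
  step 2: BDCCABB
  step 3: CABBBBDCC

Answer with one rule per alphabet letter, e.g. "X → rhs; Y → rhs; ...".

  step 2 ⇒ step 3: BDCCABB ⇒ C·AB·B·B·BD·C·C
    A ↦ BD
    B ↦ C
    C ↦ B
    D ↦ AB

A->BD, B->C, C->B, D->AB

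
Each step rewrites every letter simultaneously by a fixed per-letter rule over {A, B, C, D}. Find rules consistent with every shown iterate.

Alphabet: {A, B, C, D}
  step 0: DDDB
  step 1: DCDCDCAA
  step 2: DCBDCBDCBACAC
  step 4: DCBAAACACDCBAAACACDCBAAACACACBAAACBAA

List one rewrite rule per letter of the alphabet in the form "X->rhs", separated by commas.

  step 1 ⇒ step 2: DCDCDCAA ⇒ DC·B·DC·B·DC·B·AC·AC
    A ↦ AC
    C ↦ B
    D ↦ DC
  step 0 ⇒ step 1: DDDB ⇒ DC·DC·DC·AA
    B ↦ AA

A->AC, B->AA, C->B, D->DC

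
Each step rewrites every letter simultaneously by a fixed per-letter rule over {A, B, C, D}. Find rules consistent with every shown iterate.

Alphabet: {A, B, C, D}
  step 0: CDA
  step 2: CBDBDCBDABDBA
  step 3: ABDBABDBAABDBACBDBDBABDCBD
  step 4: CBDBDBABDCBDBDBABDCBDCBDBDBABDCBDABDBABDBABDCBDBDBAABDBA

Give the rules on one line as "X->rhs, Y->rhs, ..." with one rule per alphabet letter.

  step 3 ⇒ step 4: ABDBABDBAABDBACBDBDBABDCBD ⇒ CBD·BD·BA·BD·CBD·BD·BA·BD·CBD·CBD·BD·BA·BD·CBD·A·BD·BA·BD·BA·BD·CBD·BD·BA·A·BD·BA
    A ↦ CBD
    B ↦ BD
    C ↦ A
    D ↦ BA

A->CBD, B->BD, C->A, D->BA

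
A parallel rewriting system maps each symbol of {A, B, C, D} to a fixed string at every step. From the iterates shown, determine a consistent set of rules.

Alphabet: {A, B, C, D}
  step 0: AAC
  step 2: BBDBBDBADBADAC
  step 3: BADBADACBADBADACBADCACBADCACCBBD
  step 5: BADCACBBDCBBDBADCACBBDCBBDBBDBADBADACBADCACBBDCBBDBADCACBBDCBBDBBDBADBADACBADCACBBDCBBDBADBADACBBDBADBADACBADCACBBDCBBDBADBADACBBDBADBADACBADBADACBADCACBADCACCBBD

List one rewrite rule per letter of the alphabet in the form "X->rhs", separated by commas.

A->C, B->BAD, C->BBD, D->AC

  step 2 ⇒ step 3: BBDBBDBADBADAC ⇒ BAD·BAD·AC·BAD·BAD·AC·BAD·C·AC·BAD·C·AC·C·BBD
    A ↦ C
    B ↦ BAD
    C ↦ BBD
    D ↦ AC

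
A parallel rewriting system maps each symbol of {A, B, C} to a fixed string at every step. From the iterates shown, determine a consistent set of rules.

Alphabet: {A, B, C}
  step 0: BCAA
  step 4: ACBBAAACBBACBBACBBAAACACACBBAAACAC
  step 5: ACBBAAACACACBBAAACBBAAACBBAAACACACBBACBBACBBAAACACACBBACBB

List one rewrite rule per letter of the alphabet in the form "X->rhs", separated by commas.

A->AC, B->A, C->BB

  step 4 ⇒ step 5: ACBBAAACBBACBBACBBAAACACACBBAAACAC ⇒ AC·BB·A·A·AC·AC·AC·BB·A·A·AC·BB·A·A·AC·BB·A·A·AC·AC·AC·BB·AC·BB·AC·BB·A·A·AC·AC·AC·BB·AC·BB
    A ↦ AC
    B ↦ A
    C ↦ BB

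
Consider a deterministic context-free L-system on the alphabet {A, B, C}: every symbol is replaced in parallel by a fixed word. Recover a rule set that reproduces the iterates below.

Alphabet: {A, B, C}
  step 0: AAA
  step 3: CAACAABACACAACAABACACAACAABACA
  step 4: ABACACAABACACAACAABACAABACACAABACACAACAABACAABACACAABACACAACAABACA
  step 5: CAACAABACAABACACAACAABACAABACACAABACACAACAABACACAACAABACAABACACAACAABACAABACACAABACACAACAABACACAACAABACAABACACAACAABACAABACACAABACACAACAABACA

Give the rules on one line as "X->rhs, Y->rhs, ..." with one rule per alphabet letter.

  step 4 ⇒ step 5: ABACACAABACACAACAABACAABACACAABACACAACAABACAABACACAABACACAACAABACA ⇒ CA·A·CA·ABA·CA·ABA·CA·CA·A·CA·ABA·CA·ABA·CA·CA·ABA·CA·CA·A·CA·ABA·CA·CA·A·CA·ABA·CA·ABA·CA·CA·A·CA·ABA·CA·ABA·CA·CA·ABA·CA·CA·A·CA·ABA·CA·CA·A·CA·ABA·CA·ABA·CA·CA·A·CA·ABA·CA·ABA·CA·CA·ABA·CA·CA·A·CA·ABA·CA
    A ↦ CA
    B ↦ A
    C ↦ ABA

A->CA, B->A, C->ABA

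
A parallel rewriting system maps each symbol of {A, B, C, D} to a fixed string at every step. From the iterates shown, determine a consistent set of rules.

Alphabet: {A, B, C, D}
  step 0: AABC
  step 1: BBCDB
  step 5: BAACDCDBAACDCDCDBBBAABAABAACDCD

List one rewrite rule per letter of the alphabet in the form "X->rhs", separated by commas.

A->B, B->CD, C->B, D->AA

  step 0 ⇒ step 1: AABC ⇒ B·B·CD·B
    A ↦ B
    B ↦ CD
    C ↦ B
    D ↦ AA  (constrained at step 1)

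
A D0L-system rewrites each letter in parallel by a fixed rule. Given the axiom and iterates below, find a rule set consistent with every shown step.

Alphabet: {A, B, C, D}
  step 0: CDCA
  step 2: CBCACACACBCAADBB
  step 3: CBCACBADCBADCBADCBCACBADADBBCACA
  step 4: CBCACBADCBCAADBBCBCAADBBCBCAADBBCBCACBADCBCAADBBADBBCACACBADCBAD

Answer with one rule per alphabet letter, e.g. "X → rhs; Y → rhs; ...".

  step 3 ⇒ step 4: CBCACBADCBADCBADCBCACBADADBBCACA ⇒ CB·CA·CB·AD·CB·CA·AD·BB·CB·CA·AD·BB·CB·CA·AD·BB·CB·CA·CB·AD·CB·CA·AD·BB·AD·BB·CA·CA·CB·AD·CB·AD
    A ↦ AD
    B ↦ CA
    C ↦ CB
    D ↦ BB

A->AD, B->CA, C->CB, D->BB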